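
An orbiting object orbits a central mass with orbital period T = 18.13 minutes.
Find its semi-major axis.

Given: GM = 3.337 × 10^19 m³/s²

Convert to SI: T = 18.13 minutes = 1087.8 s.
Invert Kepler's third law: a = (GM · T² / (4π²))^(1/3).
Substituting T = 1087.8 s and GM = 3.337e+19 m³/s²:
a = (3.337e+19 · (1087.8)² / (4π²))^(1/3) m
a ≈ 1e+08 m = 100 Mm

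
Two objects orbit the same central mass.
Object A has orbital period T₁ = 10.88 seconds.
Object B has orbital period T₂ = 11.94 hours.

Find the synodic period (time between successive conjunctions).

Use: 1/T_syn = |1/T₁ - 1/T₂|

Convert to SI: T₂ = 11.94 hours = 42984 s.
T_syn = |T₁ · T₂ / (T₁ − T₂)|.
T_syn = |10.88 · 42984 / (10.88 − 42984)| s ≈ 10.88 s = 10.88 seconds.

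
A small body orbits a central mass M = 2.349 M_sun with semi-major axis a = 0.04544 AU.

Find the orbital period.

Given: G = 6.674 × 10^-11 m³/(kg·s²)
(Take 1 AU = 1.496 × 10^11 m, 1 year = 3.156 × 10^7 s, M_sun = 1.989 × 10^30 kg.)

Convert to SI: a = 0.04544 AU = 6.79782e+09 m; M = 2.349 M_sun = 4.67216e+30 kg.
GM = G · M = 6.674e-11 · 4.67216e+30 = 3.1182e+20 m³/s².
Kepler's third law: T = 2π √(a³ / GM).
Substituting a = 6.79782e+09 m and GM = 3.1182e+20 m³/s²:
T = 2π √((6.79782e+09)³ / 3.1182e+20) s
T ≈ 1.994e+05 s = 0.006319 years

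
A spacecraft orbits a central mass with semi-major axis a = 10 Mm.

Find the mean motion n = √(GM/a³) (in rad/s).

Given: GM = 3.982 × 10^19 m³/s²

Convert to SI: a = 10 Mm = 1e+07 m.
n = √(GM / a³).
n = √(3.982e+19 / (1e+07)³) rad/s ≈ 0.1995 rad/s.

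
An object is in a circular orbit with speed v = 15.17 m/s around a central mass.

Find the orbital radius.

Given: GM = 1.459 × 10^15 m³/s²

For a circular orbit, v² = GM / r, so r = GM / v².
r = 1.459e+15 / (15.17)² m ≈ 6.34e+12 m = 6.34 Tm.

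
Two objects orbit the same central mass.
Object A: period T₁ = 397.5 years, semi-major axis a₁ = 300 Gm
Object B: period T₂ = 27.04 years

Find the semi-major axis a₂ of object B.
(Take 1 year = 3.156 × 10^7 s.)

Convert to SI: T₁ = 397.5 years = 1.25451e+10 s; a₁ = 300 Gm = 3e+11 m; T₂ = 27.04 years = 8.53382e+08 s.
Kepler's third law: (T₁/T₂)² = (a₁/a₂)³ ⇒ a₂ = a₁ · (T₂/T₁)^(2/3).
T₂/T₁ = 8.53382e+08 / 1.25451e+10 = 0.0680252.
a₂ = 3e+11 · (0.0680252)^(2/3) m ≈ 4.999e+10 m = 49.99 Gm.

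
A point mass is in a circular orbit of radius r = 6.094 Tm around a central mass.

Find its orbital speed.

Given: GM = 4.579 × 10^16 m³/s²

Convert to SI: r = 6.094 Tm = 6.094e+12 m.
For a circular orbit, gravity supplies the centripetal force, so v = √(GM / r).
v = √(4.579e+16 / 6.094e+12) m/s ≈ 86.68 m/s = 86.68 m/s.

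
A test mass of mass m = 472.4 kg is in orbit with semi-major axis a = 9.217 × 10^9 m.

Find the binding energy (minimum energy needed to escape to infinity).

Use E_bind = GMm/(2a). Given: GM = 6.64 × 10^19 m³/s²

Total orbital energy is E = −GMm/(2a); binding energy is E_bind = −E = GMm/(2a).
E_bind = 6.64e+19 · 472.4 / (2 · 9.217e+09) J ≈ 1.702e+12 J = 1.702 TJ.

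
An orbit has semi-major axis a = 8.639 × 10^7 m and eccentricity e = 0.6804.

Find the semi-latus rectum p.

p = a (1 − e²).
p = 8.639e+07 · (1 − (0.6804)²) = 8.639e+07 · 0.537056 ≈ 4.64e+07 m = 4.64 × 10^7 m.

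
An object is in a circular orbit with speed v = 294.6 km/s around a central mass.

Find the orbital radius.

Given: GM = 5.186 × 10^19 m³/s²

Convert to SI: v = 294.6 km/s = 294600 m/s.
For a circular orbit, v² = GM / r, so r = GM / v².
r = 5.186e+19 / (294600)² m ≈ 5.975e+08 m = 597.5 Mm.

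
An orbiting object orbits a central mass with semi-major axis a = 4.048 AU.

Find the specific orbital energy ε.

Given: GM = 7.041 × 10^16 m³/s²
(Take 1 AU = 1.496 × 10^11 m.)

Convert to SI: a = 4.048 AU = 6.05581e+11 m.
ε = −GM / (2a).
ε = −7.041e+16 / (2 · 6.05581e+11) J/kg ≈ -5.813e+04 J/kg = -58.13 kJ/kg.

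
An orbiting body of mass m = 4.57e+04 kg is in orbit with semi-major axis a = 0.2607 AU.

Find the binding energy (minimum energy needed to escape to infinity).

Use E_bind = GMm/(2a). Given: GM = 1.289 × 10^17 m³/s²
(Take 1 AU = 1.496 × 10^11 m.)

Convert to SI: a = 0.2607 AU = 3.90007e+10 m.
Total orbital energy is E = −GMm/(2a); binding energy is E_bind = −E = GMm/(2a).
E_bind = 1.289e+17 · 4.57e+04 / (2 · 3.90007e+10) J ≈ 7.552e+10 J = 75.52 GJ.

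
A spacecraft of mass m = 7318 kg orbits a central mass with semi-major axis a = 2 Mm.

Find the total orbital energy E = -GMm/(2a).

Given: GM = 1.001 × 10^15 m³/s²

Convert to SI: a = 2 Mm = 2e+06 m.
E = −GMm / (2a).
E = −1.001e+15 · 7318 / (2 · 2e+06) J ≈ -1.831e+12 J = -1.831 TJ.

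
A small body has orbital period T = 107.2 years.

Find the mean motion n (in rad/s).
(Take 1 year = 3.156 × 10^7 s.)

Convert to SI: T = 107.2 years = 3.38323e+09 s.
n = 2π / T.
n = 2π / 3.38323e+09 s ≈ 1.857e-09 rad/s.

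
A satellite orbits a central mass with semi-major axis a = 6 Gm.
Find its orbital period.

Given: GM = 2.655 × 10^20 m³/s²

Convert to SI: a = 6 Gm = 6e+09 m.
Kepler's third law: T = 2π √(a³ / GM).
Substituting a = 6e+09 m and GM = 2.655e+20 m³/s²:
T = 2π √((6e+09)³ / 2.655e+20) s
T ≈ 1.792e+05 s = 2.074 days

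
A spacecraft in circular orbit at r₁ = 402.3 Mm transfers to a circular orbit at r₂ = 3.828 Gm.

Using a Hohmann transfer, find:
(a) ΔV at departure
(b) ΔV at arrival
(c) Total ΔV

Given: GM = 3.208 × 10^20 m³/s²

Convert to SI: r₁ = 402.3 Mm = 4.023e+08 m; r₂ = 3.828 Gm = 3.828e+09 m.
Transfer semi-major axis: a_t = (r₁ + r₂)/2 = (4.023e+08 + 3.828e+09)/2 = 2.11515e+09 m.
Circular speeds: v₁ = √(GM/r₁) = 892981 m/s, v₂ = √(GM/r₂) = 289488 m/s.
Transfer speeds (vis-viva v² = GM(2/r − 1/a_t)): v₁ᵗ = 1.20132e+06 m/s, v₂ᵗ = 126251 m/s.
(a) ΔV₁ = |v₁ᵗ − v₁| ≈ 3.083e+05 m/s = 308.3 km/s.
(b) ΔV₂ = |v₂ − v₂ᵗ| ≈ 1.632e+05 m/s = 163.2 km/s.
(c) ΔV_total = ΔV₁ + ΔV₂ ≈ 4.716e+05 m/s = 471.6 km/s.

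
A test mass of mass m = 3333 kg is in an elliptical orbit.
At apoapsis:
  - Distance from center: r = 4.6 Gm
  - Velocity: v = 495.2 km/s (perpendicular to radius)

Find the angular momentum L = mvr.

Convert to SI: r = 4.6 Gm = 4.6e+09 m; v = 495.2 km/s = 495200 m/s.
Since v is perpendicular to r, L = m · v · r.
L = 3333 · 495200 · 4.6e+09 kg·m²/s ≈ 7.592e+18 kg·m²/s.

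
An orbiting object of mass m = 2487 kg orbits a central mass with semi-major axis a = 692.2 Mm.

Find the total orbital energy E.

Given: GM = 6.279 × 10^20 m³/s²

Convert to SI: a = 692.2 Mm = 6.922e+08 m.
E = −GMm / (2a).
E = −6.279e+20 · 2487 / (2 · 6.922e+08) J ≈ -1.128e+15 J = -1.128 PJ.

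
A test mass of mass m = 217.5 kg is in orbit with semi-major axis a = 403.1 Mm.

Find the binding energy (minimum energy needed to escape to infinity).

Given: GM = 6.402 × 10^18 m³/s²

Convert to SI: a = 403.1 Mm = 4.031e+08 m.
Total orbital energy is E = −GMm/(2a); binding energy is E_bind = −E = GMm/(2a).
E_bind = 6.402e+18 · 217.5 / (2 · 4.031e+08) J ≈ 1.727e+12 J = 1.727 TJ.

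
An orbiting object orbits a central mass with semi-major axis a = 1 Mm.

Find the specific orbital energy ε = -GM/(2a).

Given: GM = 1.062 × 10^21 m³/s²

Convert to SI: a = 1 Mm = 1e+06 m.
ε = −GM / (2a).
ε = −1.062e+21 / (2 · 1e+06) J/kg ≈ -5.31e+14 J/kg = -5.31e+05 GJ/kg.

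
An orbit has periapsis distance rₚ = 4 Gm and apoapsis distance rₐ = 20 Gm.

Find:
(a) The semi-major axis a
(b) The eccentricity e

Convert to SI: rₚ = 4 Gm = 4e+09 m; rₐ = 20 Gm = 2e+10 m.
(a) a = (rₚ + rₐ) / 2 = (4e+09 + 2e+10) / 2 ≈ 1.2e+10 m = 12 Gm.
(b) e = (rₐ − rₚ) / (rₐ + rₚ) = (2e+10 − 4e+09) / (2e+10 + 4e+09) ≈ 0.6667.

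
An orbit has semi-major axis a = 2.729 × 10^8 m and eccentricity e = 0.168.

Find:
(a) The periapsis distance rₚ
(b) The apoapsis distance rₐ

(a) rₚ = a(1 − e) = 2.729e+08 · (1 − 0.168) = 2.729e+08 · 0.832 ≈ 2.271e+08 m = 2.271 × 10^8 m.
(b) rₐ = a(1 + e) = 2.729e+08 · (1 + 0.168) = 2.729e+08 · 1.168 ≈ 3.187e+08 m = 3.187 × 10^8 m.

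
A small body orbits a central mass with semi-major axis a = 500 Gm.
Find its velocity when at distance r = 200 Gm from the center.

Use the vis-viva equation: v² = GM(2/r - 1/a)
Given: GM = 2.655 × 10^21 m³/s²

Convert to SI: a = 500 Gm = 5e+11 m; r = 200 Gm = 2e+11 m.
Vis-viva: v = √(GM · (2/r − 1/a)).
2/r − 1/a = 2/2e+11 − 1/5e+11 = 8e-12 m⁻¹.
v = √(2.655e+21 · 8e-12) m/s ≈ 1.457e+05 m/s = 145.7 km/s.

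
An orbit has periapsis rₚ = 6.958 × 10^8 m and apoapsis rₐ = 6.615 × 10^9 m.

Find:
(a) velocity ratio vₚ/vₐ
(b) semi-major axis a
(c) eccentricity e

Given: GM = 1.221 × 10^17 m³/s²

(a) Conservation of angular momentum (rₚvₚ = rₐvₐ) gives vₚ/vₐ = rₐ/rₚ = 6.615e+09/6.958e+08 ≈ 9.507
(b) a = (rₚ + rₐ)/2 = (6.958e+08 + 6.615e+09)/2 ≈ 3.655e+09 m
(c) e = (rₐ − rₚ)/(rₐ + rₚ) = (6.615e+09 − 6.958e+08)/(6.615e+09 + 6.958e+08) ≈ 0.8097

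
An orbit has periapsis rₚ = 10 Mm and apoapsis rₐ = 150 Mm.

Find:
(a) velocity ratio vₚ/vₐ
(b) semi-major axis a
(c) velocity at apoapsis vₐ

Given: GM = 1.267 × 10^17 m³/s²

Convert to SI: rₚ = 10 Mm = 1e+07 m; rₐ = 150 Mm = 1.5e+08 m.
(a) Conservation of angular momentum (rₚvₚ = rₐvₐ) gives vₚ/vₐ = rₐ/rₚ = 1.5e+08/1e+07 ≈ 15
(b) a = (rₚ + rₐ)/2 = (1e+07 + 1.5e+08)/2 ≈ 8e+07 m
(c) With a = (rₚ + rₐ)/2 = 8e+07 m, vₐ = √(GM (2/rₐ − 1/a)) = √(1.267e+17 · (2/1.5e+08 − 1/8e+07)) m/s ≈ 1.028e+04 m/s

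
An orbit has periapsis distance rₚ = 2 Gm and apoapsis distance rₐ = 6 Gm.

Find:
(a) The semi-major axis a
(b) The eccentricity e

Convert to SI: rₚ = 2 Gm = 2e+09 m; rₐ = 6 Gm = 6e+09 m.
(a) a = (rₚ + rₐ) / 2 = (2e+09 + 6e+09) / 2 ≈ 4e+09 m = 4 Gm.
(b) e = (rₐ − rₚ) / (rₐ + rₚ) = (6e+09 − 2e+09) / (6e+09 + 2e+09) ≈ 0.5.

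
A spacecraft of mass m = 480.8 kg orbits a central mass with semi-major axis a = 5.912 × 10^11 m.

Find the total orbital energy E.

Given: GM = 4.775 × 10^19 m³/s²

E = −GMm / (2a).
E = −4.775e+19 · 480.8 / (2 · 5.912e+11) J ≈ -1.942e+10 J = -19.42 GJ.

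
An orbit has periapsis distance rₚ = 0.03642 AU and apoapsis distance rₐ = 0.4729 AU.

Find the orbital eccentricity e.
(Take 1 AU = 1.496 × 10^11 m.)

Convert to SI: rₚ = 0.03642 AU = 5.44843e+09 m; rₐ = 0.4729 AU = 7.07458e+10 m.
e = (rₐ − rₚ) / (rₐ + rₚ).
e = (7.07458e+10 − 5.44843e+09) / (7.07458e+10 + 5.44843e+09) = 6.52974e+10 / 7.61943e+10 ≈ 0.857.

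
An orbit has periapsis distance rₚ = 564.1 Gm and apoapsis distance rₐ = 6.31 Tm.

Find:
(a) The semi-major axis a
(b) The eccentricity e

Convert to SI: rₚ = 564.1 Gm = 5.641e+11 m; rₐ = 6.31 Tm = 6.31e+12 m.
(a) a = (rₚ + rₐ) / 2 = (5.641e+11 + 6.31e+12) / 2 ≈ 3.437e+12 m = 3.437 Tm.
(b) e = (rₐ − rₚ) / (rₐ + rₚ) = (6.31e+12 − 5.641e+11) / (6.31e+12 + 5.641e+11) ≈ 0.8359.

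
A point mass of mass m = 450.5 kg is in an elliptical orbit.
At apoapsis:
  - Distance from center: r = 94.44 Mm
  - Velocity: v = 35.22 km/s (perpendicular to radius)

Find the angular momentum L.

Convert to SI: r = 94.44 Mm = 9.444e+07 m; v = 35.22 km/s = 35220 m/s.
Since v is perpendicular to r, L = m · v · r.
L = 450.5 · 35220 · 9.444e+07 kg·m²/s ≈ 1.498e+15 kg·m²/s.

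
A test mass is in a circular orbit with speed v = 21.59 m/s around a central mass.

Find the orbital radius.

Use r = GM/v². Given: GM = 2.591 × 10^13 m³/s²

For a circular orbit, v² = GM / r, so r = GM / v².
r = 2.591e+13 / (21.59)² m ≈ 5.559e+10 m = 5.559 × 10^10 m.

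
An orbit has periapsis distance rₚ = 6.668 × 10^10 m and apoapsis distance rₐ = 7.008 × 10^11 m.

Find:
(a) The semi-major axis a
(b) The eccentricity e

(a) a = (rₚ + rₐ) / 2 = (6.668e+10 + 7.008e+11) / 2 ≈ 3.837e+11 m = 3.837 × 10^11 m.
(b) e = (rₐ − rₚ) / (rₐ + rₚ) = (7.008e+11 − 6.668e+10) / (7.008e+11 + 6.668e+10) ≈ 0.8262.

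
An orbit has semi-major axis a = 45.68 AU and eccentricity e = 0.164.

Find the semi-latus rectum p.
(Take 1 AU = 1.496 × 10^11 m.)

Convert to SI: a = 45.68 AU = 6.83373e+12 m.
p = a (1 − e²).
p = 6.83373e+12 · (1 − (0.164)²) = 6.83373e+12 · 0.973104 ≈ 6.65e+12 m = 44.45 AU.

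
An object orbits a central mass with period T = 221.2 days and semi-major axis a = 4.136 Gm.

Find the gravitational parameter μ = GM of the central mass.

Convert to SI: T = 221.2 days = 1.91117e+07 s; a = 4.136 Gm = 4.136e+09 m.
GM = 4π² · a³ / T².
GM = 4π² · (4.136e+09)³ / (1.91117e+07)² m³/s² ≈ 7.647e+15 m³/s² = 7.647 × 10^15 m³/s².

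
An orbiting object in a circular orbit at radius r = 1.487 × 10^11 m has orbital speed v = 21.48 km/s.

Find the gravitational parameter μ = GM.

Convert to SI: v = 21.48 km/s = 21480 m/s.
For a circular orbit v² = GM/r, so GM = v² · r.
GM = (21480)² · 1.487e+11 m³/s² ≈ 6.861e+19 m³/s² = 6.861 × 10^19 m³/s².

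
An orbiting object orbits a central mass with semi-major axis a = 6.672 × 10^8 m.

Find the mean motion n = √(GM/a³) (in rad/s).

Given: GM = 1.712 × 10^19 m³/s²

n = √(GM / a³).
n = √(1.712e+19 / (6.672e+08)³) rad/s ≈ 0.0002401 rad/s.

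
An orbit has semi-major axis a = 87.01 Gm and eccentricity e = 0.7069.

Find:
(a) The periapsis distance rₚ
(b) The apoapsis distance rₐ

Convert to SI: a = 87.01 Gm = 8.701e+10 m.
(a) rₚ = a(1 − e) = 8.701e+10 · (1 − 0.7069) = 8.701e+10 · 0.2931 ≈ 2.55e+10 m = 25.5 Gm.
(b) rₐ = a(1 + e) = 8.701e+10 · (1 + 0.7069) = 8.701e+10 · 1.7069 ≈ 1.485e+11 m = 148.5 Gm.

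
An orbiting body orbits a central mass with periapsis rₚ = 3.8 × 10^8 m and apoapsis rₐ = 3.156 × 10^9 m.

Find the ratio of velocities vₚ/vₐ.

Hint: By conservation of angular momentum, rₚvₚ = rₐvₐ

Conservation of angular momentum gives rₚvₚ = rₐvₐ, so vₚ/vₐ = rₐ/rₚ.
vₚ/vₐ = 3.156e+09 / 3.8e+08 ≈ 8.305.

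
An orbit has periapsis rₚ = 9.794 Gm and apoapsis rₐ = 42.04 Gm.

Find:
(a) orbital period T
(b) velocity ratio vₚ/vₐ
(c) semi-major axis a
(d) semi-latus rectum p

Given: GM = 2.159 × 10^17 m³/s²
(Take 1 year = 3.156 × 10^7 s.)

Convert to SI: rₚ = 9.794 Gm = 9.794e+09 m; rₐ = 42.04 Gm = 4.204e+10 m.
(a) With a = (rₚ + rₐ)/2 = 2.5917e+10 m, T = 2π √(a³/GM) = 2π √((2.5917e+10)³/2.159e+17) s ≈ 5.642e+07 s
(b) Conservation of angular momentum (rₚvₚ = rₐvₐ) gives vₚ/vₐ = rₐ/rₚ = 4.204e+10/9.794e+09 ≈ 4.292
(c) a = (rₚ + rₐ)/2 = (9.794e+09 + 4.204e+10)/2 ≈ 2.592e+10 m
(d) From a = (rₚ + rₐ)/2 = 2.5917e+10 m and e = (rₐ − rₚ)/(rₐ + rₚ) = 0.622101, p = a(1 − e²) = 2.5917e+10 · (1 − (0.622101)²) ≈ 1.589e+10 m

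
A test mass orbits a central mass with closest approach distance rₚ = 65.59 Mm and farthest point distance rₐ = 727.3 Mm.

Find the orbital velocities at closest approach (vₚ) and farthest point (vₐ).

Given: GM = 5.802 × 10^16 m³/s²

Convert to SI: rₚ = 65.59 Mm = 6.559e+07 m; rₐ = 727.3 Mm = 7.273e+08 m.
Use the vis-viva equation v² = GM(2/r − 1/a) with a = (rₚ + rₐ)/2 = (6.559e+07 + 7.273e+08)/2 = 3.96445e+08 m.
vₚ = √(GM · (2/rₚ − 1/a)) = √(5.802e+16 · (2/6.559e+07 − 1/3.96445e+08)) m/s ≈ 4.028e+04 m/s = 40.28 km/s.
vₐ = √(GM · (2/rₐ − 1/a)) = √(5.802e+16 · (2/7.273e+08 − 1/3.96445e+08)) m/s ≈ 3633 m/s = 3.633 km/s.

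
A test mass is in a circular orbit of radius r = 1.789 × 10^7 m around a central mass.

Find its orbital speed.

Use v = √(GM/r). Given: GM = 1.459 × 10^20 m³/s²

For a circular orbit, gravity supplies the centripetal force, so v = √(GM / r).
v = √(1.459e+20 / 1.789e+07) m/s ≈ 2.856e+06 m/s = 2856 km/s.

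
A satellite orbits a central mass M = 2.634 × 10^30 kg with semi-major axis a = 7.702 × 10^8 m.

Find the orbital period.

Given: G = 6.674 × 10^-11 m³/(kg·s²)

GM = G · M = 6.674e-11 · 2.634e+30 = 1.75793e+20 m³/s².
Kepler's third law: T = 2π √(a³ / GM).
Substituting a = 7.702e+08 m and GM = 1.75793e+20 m³/s²:
T = 2π √((7.702e+08)³ / 1.75793e+20) s
T ≈ 1.013e+04 s = 2.814 hours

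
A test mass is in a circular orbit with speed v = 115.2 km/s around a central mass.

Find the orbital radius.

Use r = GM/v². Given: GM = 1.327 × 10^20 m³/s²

Convert to SI: v = 115.2 km/s = 115200 m/s.
For a circular orbit, v² = GM / r, so r = GM / v².
r = 1.327e+20 / (115200)² m ≈ 9.999e+09 m = 9.999 Gm.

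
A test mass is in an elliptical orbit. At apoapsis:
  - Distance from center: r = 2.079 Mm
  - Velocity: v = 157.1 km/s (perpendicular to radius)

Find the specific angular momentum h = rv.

Convert to SI: r = 2.079 Mm = 2.079e+06 m; v = 157.1 km/s = 157100 m/s.
With v perpendicular to r, h = r · v.
h = 2.079e+06 · 157100 m²/s ≈ 3.266e+11 m²/s.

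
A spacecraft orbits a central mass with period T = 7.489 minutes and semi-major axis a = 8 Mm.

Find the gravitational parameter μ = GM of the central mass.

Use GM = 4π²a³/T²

Convert to SI: T = 7.489 minutes = 449.34 s; a = 8 Mm = 8e+06 m.
GM = 4π² · a³ / T².
GM = 4π² · (8e+06)³ / (449.34)² m³/s² ≈ 1.001e+17 m³/s² = 1.001 × 10^17 m³/s².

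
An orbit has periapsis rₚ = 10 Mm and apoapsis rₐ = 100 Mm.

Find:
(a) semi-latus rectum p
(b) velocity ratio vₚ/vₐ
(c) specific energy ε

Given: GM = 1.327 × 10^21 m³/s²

Convert to SI: rₚ = 10 Mm = 1e+07 m; rₐ = 100 Mm = 1e+08 m.
(a) From a = (rₚ + rₐ)/2 = 5.5e+07 m and e = (rₐ − rₚ)/(rₐ + rₚ) = 0.818182, p = a(1 − e²) = 5.5e+07 · (1 − (0.818182)²) ≈ 1.818e+07 m
(b) Conservation of angular momentum (rₚvₚ = rₐvₐ) gives vₚ/vₐ = rₐ/rₚ = 1e+08/1e+07 ≈ 10
(c) With a = (rₚ + rₐ)/2 = 5.5e+07 m, ε = −GM/(2a) = −1.327e+21/(2 · 5.5e+07) J/kg ≈ -1.206e+13 J/kg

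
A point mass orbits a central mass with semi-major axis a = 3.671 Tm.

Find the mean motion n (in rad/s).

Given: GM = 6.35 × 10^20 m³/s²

Convert to SI: a = 3.671 Tm = 3.671e+12 m.
n = √(GM / a³).
n = √(6.35e+20 / (3.671e+12)³) rad/s ≈ 3.583e-09 rad/s.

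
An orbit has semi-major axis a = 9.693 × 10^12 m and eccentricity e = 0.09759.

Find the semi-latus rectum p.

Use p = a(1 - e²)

p = a (1 − e²).
p = 9.693e+12 · (1 − (0.09759)²) = 9.693e+12 · 0.990476 ≈ 9.601e+12 m = 9.601 × 10^12 m.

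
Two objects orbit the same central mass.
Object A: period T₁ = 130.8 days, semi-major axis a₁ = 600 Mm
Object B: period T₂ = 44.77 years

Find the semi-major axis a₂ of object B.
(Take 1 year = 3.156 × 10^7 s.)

Convert to SI: T₁ = 130.8 days = 1.13011e+07 s; a₁ = 600 Mm = 6e+08 m; T₂ = 44.77 years = 1.41294e+09 s.
Kepler's third law: (T₁/T₂)² = (a₁/a₂)³ ⇒ a₂ = a₁ · (T₂/T₁)^(2/3).
T₂/T₁ = 1.41294e+09 / 1.13011e+07 = 125.027.
a₂ = 6e+08 · (125.027)^(2/3) m ≈ 1.5e+10 m = 15 Gm.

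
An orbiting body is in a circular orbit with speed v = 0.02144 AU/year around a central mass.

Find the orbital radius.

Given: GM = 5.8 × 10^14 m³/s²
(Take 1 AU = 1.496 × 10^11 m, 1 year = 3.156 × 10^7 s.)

Convert to SI: v = 0.02144 AU/year = 101.629 m/s.
For a circular orbit, v² = GM / r, so r = GM / v².
r = 5.8e+14 / (101.629)² m ≈ 5.616e+10 m = 0.3754 AU.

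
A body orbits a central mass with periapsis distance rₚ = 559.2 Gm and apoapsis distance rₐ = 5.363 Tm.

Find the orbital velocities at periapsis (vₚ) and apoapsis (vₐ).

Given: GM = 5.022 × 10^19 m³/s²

Convert to SI: rₚ = 559.2 Gm = 5.592e+11 m; rₐ = 5.363 Tm = 5.363e+12 m.
Use the vis-viva equation v² = GM(2/r − 1/a) with a = (rₚ + rₐ)/2 = (5.592e+11 + 5.363e+12)/2 = 2.9611e+12 m.
vₚ = √(GM · (2/rₚ − 1/a)) = √(5.022e+19 · (2/5.592e+11 − 1/2.9611e+12)) m/s ≈ 1.275e+04 m/s = 12.75 km/s.
vₐ = √(GM · (2/rₐ − 1/a)) = √(5.022e+19 · (2/5.363e+12 − 1/2.9611e+12)) m/s ≈ 1330 m/s = 1.33 km/s.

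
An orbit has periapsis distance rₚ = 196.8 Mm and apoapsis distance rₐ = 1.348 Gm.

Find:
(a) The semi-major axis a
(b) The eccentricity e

Convert to SI: rₚ = 196.8 Mm = 1.968e+08 m; rₐ = 1.348 Gm = 1.348e+09 m.
(a) a = (rₚ + rₐ) / 2 = (1.968e+08 + 1.348e+09) / 2 ≈ 7.724e+08 m = 772.4 Mm.
(b) e = (rₐ − rₚ) / (rₐ + rₚ) = (1.348e+09 − 1.968e+08) / (1.348e+09 + 1.968e+08) ≈ 0.7452.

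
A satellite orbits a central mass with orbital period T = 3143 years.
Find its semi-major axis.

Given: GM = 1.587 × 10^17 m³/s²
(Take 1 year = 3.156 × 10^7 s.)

Convert to SI: T = 3143 years = 9.91931e+10 s.
Invert Kepler's third law: a = (GM · T² / (4π²))^(1/3).
Substituting T = 9.91931e+10 s and GM = 1.587e+17 m³/s²:
a = (1.587e+17 · (9.91931e+10)² / (4π²))^(1/3) m
a ≈ 3.407e+12 m = 3.407 Tm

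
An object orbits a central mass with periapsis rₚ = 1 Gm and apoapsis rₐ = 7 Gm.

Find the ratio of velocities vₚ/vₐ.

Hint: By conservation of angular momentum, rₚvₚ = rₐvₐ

Convert to SI: rₚ = 1 Gm = 1e+09 m; rₐ = 7 Gm = 7e+09 m.
Conservation of angular momentum gives rₚvₚ = rₐvₐ, so vₚ/vₐ = rₐ/rₚ.
vₚ/vₐ = 7e+09 / 1e+09 ≈ 7.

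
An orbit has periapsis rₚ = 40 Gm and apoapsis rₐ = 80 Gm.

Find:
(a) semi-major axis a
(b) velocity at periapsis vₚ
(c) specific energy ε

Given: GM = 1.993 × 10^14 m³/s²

Convert to SI: rₚ = 40 Gm = 4e+10 m; rₐ = 80 Gm = 8e+10 m.
(a) a = (rₚ + rₐ)/2 = (4e+10 + 8e+10)/2 ≈ 6e+10 m
(b) With a = (rₚ + rₐ)/2 = 6e+10 m, vₚ = √(GM (2/rₚ − 1/a)) = √(1.993e+14 · (2/4e+10 − 1/6e+10)) m/s ≈ 81.51 m/s
(c) With a = (rₚ + rₐ)/2 = 6e+10 m, ε = −GM/(2a) = −1.993e+14/(2 · 6e+10) J/kg ≈ -1661 J/kg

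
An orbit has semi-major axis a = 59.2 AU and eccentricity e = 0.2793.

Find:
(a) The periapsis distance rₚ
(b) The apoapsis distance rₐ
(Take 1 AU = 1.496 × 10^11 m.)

Convert to SI: a = 59.2 AU = 8.85632e+12 m.
(a) rₚ = a(1 − e) = 8.85632e+12 · (1 − 0.2793) = 8.85632e+12 · 0.7207 ≈ 6.383e+12 m = 42.67 AU.
(b) rₐ = a(1 + e) = 8.85632e+12 · (1 + 0.2793) = 8.85632e+12 · 1.2793 ≈ 1.133e+13 m = 75.73 AU.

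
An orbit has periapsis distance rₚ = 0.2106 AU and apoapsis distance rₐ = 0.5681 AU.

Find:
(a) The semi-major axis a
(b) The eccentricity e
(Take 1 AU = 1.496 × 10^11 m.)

Convert to SI: rₚ = 0.2106 AU = 3.15058e+10 m; rₐ = 0.5681 AU = 8.49878e+10 m.
(a) a = (rₚ + rₐ) / 2 = (3.15058e+10 + 8.49878e+10) / 2 ≈ 5.825e+10 m = 0.3893 AU.
(b) e = (rₐ − rₚ) / (rₐ + rₚ) = (8.49878e+10 − 3.15058e+10) / (8.49878e+10 + 3.15058e+10) ≈ 0.4591.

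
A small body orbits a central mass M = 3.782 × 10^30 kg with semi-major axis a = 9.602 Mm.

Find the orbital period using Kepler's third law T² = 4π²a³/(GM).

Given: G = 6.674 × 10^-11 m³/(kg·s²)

Convert to SI: a = 9.602 Mm = 9.602e+06 m.
GM = G · M = 6.674e-11 · 3.782e+30 = 2.52411e+20 m³/s².
Kepler's third law: T = 2π √(a³ / GM).
Substituting a = 9.602e+06 m and GM = 2.52411e+20 m³/s²:
T = 2π √((9.602e+06)³ / 2.52411e+20) s
T ≈ 11.77 s = 11.77 seconds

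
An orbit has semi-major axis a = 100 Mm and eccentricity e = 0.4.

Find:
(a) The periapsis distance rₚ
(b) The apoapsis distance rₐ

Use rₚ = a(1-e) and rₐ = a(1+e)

Convert to SI: a = 100 Mm = 1e+08 m.
(a) rₚ = a(1 − e) = 1e+08 · (1 − 0.4) = 1e+08 · 0.6 ≈ 6e+07 m = 60 Mm.
(b) rₐ = a(1 + e) = 1e+08 · (1 + 0.4) = 1e+08 · 1.4 ≈ 1.4e+08 m = 140 Mm.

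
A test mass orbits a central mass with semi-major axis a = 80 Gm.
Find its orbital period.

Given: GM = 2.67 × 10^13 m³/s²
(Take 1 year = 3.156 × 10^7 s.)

Convert to SI: a = 80 Gm = 8e+10 m.
Kepler's third law: T = 2π √(a³ / GM).
Substituting a = 8e+10 m and GM = 2.67e+13 m³/s²:
T = 2π √((8e+10)³ / 2.67e+13) s
T ≈ 2.751e+10 s = 871.8 years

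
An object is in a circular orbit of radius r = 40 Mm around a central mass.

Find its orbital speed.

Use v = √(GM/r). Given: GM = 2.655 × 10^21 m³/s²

Convert to SI: r = 40 Mm = 4e+07 m.
For a circular orbit, gravity supplies the centripetal force, so v = √(GM / r).
v = √(2.655e+21 / 4e+07) m/s ≈ 8.147e+06 m/s = 8147 km/s.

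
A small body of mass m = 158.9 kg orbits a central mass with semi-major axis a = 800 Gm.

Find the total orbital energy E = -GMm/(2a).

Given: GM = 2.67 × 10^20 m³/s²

Convert to SI: a = 800 Gm = 8e+11 m.
E = −GMm / (2a).
E = −2.67e+20 · 158.9 / (2 · 8e+11) J ≈ -2.652e+10 J = -26.52 GJ.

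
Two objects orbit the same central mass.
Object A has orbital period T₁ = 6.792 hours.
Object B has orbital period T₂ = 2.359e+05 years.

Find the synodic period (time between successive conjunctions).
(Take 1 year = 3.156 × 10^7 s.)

Convert to SI: T₁ = 6.792 hours = 24451.2 s; T₂ = 2.359e+05 years = 7.445e+12 s.
T_syn = |T₁ · T₂ / (T₁ − T₂)|.
T_syn = |24451.2 · 7.445e+12 / (24451.2 − 7.445e+12)| s ≈ 2.445e+04 s = 6.792 hours.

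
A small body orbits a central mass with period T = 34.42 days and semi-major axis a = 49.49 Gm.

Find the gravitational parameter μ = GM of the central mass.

Convert to SI: T = 34.42 days = 2.97389e+06 s; a = 49.49 Gm = 4.949e+10 m.
GM = 4π² · a³ / T².
GM = 4π² · (4.949e+10)³ / (2.97389e+06)² m³/s² ≈ 5.411e+20 m³/s² = 5.411 × 10^20 m³/s².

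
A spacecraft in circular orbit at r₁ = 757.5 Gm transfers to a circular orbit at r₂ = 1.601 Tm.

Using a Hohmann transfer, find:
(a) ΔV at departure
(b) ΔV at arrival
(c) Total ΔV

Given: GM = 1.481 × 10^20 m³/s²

Convert to SI: r₁ = 757.5 Gm = 7.575e+11 m; r₂ = 1.601 Tm = 1.601e+12 m.
Transfer semi-major axis: a_t = (r₁ + r₂)/2 = (7.575e+11 + 1.601e+12)/2 = 1.17925e+12 m.
Circular speeds: v₁ = √(GM/r₁) = 13982.5 m/s, v₂ = √(GM/r₂) = 9617.94 m/s.
Transfer speeds (vis-viva v² = GM(2/r − 1/a_t)): v₁ᵗ = 16292.2 m/s, v₂ᵗ = 7708.51 m/s.
(a) ΔV₁ = |v₁ᵗ − v₁| ≈ 2310 m/s = 2.31 km/s.
(b) ΔV₂ = |v₂ − v₂ᵗ| ≈ 1909 m/s = 1.909 km/s.
(c) ΔV_total = ΔV₁ + ΔV₂ ≈ 4219 m/s = 4.219 km/s.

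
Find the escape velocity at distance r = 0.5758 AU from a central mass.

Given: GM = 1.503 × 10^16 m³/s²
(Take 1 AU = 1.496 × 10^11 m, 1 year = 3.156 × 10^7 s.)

Convert to SI: r = 0.5758 AU = 8.61397e+10 m.
Escape velocity comes from setting total energy to zero: ½v² − GM/r = 0 ⇒ v_esc = √(2GM / r).
v_esc = √(2 · 1.503e+16 / 8.61397e+10) m/s ≈ 590.7 m/s = 0.1246 AU/year.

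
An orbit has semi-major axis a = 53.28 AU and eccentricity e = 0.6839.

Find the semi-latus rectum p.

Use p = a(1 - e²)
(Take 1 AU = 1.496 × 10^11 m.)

Convert to SI: a = 53.28 AU = 7.97069e+12 m.
p = a (1 − e²).
p = 7.97069e+12 · (1 − (0.6839)²) = 7.97069e+12 · 0.532281 ≈ 4.243e+12 m = 28.36 AU.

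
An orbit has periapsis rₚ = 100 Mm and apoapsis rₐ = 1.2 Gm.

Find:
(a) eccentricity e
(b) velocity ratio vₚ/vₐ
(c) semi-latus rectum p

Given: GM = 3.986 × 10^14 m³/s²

Convert to SI: rₚ = 100 Mm = 1e+08 m; rₐ = 1.2 Gm = 1.2e+09 m.
(a) e = (rₐ − rₚ)/(rₐ + rₚ) = (1.2e+09 − 1e+08)/(1.2e+09 + 1e+08) ≈ 0.8462
(b) Conservation of angular momentum (rₚvₚ = rₐvₐ) gives vₚ/vₐ = rₐ/rₚ = 1.2e+09/1e+08 ≈ 12
(c) From a = (rₚ + rₐ)/2 = 6.5e+08 m and e = (rₐ − rₚ)/(rₐ + rₚ) = 0.846154, p = a(1 − e²) = 6.5e+08 · (1 − (0.846154)²) ≈ 1.846e+08 m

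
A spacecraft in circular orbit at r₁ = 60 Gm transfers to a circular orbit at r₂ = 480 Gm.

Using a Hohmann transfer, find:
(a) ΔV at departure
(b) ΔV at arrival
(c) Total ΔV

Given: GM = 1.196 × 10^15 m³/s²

Convert to SI: r₁ = 60 Gm = 6e+10 m; r₂ = 480 Gm = 4.8e+11 m.
Transfer semi-major axis: a_t = (r₁ + r₂)/2 = (6e+10 + 4.8e+11)/2 = 2.7e+11 m.
Circular speeds: v₁ = √(GM/r₁) = 141.185 m/s, v₂ = √(GM/r₂) = 49.9166 m/s.
Transfer speeds (vis-viva v² = GM(2/r − 1/a_t)): v₁ᵗ = 188.247 m/s, v₂ᵗ = 23.5309 m/s.
(a) ΔV₁ = |v₁ᵗ − v₁| ≈ 47.06 m/s = 47.06 m/s.
(b) ΔV₂ = |v₂ − v₂ᵗ| ≈ 26.39 m/s = 26.39 m/s.
(c) ΔV_total = ΔV₁ + ΔV₂ ≈ 73.45 m/s = 73.45 m/s.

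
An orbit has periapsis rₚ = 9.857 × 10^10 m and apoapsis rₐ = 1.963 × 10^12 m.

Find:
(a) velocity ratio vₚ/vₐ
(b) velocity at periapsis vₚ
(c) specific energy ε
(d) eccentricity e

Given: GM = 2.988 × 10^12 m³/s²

(a) Conservation of angular momentum (rₚvₚ = rₐvₐ) gives vₚ/vₐ = rₐ/rₚ = 1.963e+12/9.857e+10 ≈ 19.91
(b) With a = (rₚ + rₐ)/2 = 1.03078e+12 m, vₚ = √(GM (2/rₚ − 1/a)) = √(2.988e+12 · (2/9.857e+10 − 1/1.03078e+12)) m/s ≈ 7.598 m/s
(c) With a = (rₚ + rₐ)/2 = 1.03078e+12 m, ε = −GM/(2a) = −2.988e+12/(2 · 1.03078e+12) J/kg ≈ -1.449 J/kg
(d) e = (rₐ − rₚ)/(rₐ + rₚ) = (1.963e+12 − 9.857e+10)/(1.963e+12 + 9.857e+10) ≈ 0.9044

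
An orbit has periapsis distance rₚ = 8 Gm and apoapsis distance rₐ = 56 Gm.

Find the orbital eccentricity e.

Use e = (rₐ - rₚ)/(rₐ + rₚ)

Convert to SI: rₚ = 8 Gm = 8e+09 m; rₐ = 56 Gm = 5.6e+10 m.
e = (rₐ − rₚ) / (rₐ + rₚ).
e = (5.6e+10 − 8e+09) / (5.6e+10 + 8e+09) = 4.8e+10 / 6.4e+10 ≈ 0.75.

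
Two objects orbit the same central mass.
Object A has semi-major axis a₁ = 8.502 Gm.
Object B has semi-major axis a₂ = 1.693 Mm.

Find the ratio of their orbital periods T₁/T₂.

Convert to SI: a₁ = 8.502 Gm = 8.502e+09 m; a₂ = 1.693 Mm = 1.693e+06 m.
From Kepler's third law, (T₁/T₂)² = (a₁/a₂)³, so T₁/T₂ = (a₁/a₂)^(3/2).
a₁/a₂ = 8.502e+09 / 1.693e+06 = 5021.85.
T₁/T₂ = (5021.85)^(3/2) ≈ 3.559e+05.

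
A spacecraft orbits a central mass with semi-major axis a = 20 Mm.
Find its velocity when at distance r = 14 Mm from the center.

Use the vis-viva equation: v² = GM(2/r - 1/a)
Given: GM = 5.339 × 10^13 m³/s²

Convert to SI: a = 20 Mm = 2e+07 m; r = 14 Mm = 1.4e+07 m.
Vis-viva: v = √(GM · (2/r − 1/a)).
2/r − 1/a = 2/1.4e+07 − 1/2e+07 = 9.28571e-08 m⁻¹.
v = √(5.339e+13 · 9.28571e-08) m/s ≈ 2227 m/s = 2.227 km/s.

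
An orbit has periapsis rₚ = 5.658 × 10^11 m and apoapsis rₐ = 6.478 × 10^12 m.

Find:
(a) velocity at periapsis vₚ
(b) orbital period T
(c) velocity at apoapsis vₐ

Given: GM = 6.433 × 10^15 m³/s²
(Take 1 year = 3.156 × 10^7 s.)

(a) With a = (rₚ + rₐ)/2 = 3.5219e+12 m, vₚ = √(GM (2/rₚ − 1/a)) = √(6.433e+15 · (2/5.658e+11 − 1/3.5219e+12)) m/s ≈ 144.6 m/s
(b) With a = (rₚ + rₐ)/2 = 3.5219e+12 m, T = 2π √(a³/GM) = 2π √((3.5219e+12)³/6.433e+15) s ≈ 5.178e+11 s
(c) With a = (rₚ + rₐ)/2 = 3.5219e+12 m, vₐ = √(GM (2/rₐ − 1/a)) = √(6.433e+15 · (2/6.478e+12 − 1/3.5219e+12)) m/s ≈ 12.63 m/s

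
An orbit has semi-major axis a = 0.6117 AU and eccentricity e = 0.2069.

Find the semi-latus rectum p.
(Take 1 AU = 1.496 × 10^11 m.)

Convert to SI: a = 0.6117 AU = 9.15103e+10 m.
p = a (1 − e²).
p = 9.15103e+10 · (1 − (0.2069)²) = 9.15103e+10 · 0.957192 ≈ 8.759e+10 m = 0.5855 AU.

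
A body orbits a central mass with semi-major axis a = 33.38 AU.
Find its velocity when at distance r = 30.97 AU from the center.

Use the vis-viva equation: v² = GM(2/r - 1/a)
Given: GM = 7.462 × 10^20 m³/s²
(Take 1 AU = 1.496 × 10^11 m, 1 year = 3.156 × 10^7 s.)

Convert to SI: a = 33.38 AU = 4.99365e+12 m; r = 30.97 AU = 4.63311e+12 m.
Vis-viva: v = √(GM · (2/r − 1/a)).
2/r − 1/a = 2/4.63311e+12 − 1/4.99365e+12 = 2.31421e-13 m⁻¹.
v = √(7.462e+20 · 2.31421e-13) m/s ≈ 1.314e+04 m/s = 2.772 AU/year.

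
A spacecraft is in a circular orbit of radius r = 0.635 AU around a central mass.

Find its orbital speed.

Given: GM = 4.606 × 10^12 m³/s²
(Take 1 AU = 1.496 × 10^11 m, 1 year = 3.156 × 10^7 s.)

Convert to SI: r = 0.635 AU = 9.4996e+10 m.
For a circular orbit, gravity supplies the centripetal force, so v = √(GM / r).
v = √(4.606e+12 / 9.4996e+10) m/s ≈ 6.963 m/s = 0.001469 AU/year.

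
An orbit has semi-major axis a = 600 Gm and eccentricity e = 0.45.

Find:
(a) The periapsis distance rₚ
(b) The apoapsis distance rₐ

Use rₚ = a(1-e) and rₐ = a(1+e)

Convert to SI: a = 600 Gm = 6e+11 m.
(a) rₚ = a(1 − e) = 6e+11 · (1 − 0.45) = 6e+11 · 0.55 ≈ 3.3e+11 m = 330 Gm.
(b) rₐ = a(1 + e) = 6e+11 · (1 + 0.45) = 6e+11 · 1.45 ≈ 8.7e+11 m = 870 Gm.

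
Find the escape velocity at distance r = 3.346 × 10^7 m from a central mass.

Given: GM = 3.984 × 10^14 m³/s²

Escape velocity comes from setting total energy to zero: ½v² − GM/r = 0 ⇒ v_esc = √(2GM / r).
v_esc = √(2 · 3.984e+14 / 3.346e+07) m/s ≈ 4880 m/s = 4.88 km/s.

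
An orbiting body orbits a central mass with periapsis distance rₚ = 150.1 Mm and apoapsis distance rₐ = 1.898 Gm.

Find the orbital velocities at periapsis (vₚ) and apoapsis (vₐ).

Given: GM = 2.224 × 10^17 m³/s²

Convert to SI: rₚ = 150.1 Mm = 1.501e+08 m; rₐ = 1.898 Gm = 1.898e+09 m.
Use the vis-viva equation v² = GM(2/r − 1/a) with a = (rₚ + rₐ)/2 = (1.501e+08 + 1.898e+09)/2 = 1.02405e+09 m.
vₚ = √(GM · (2/rₚ − 1/a)) = √(2.224e+17 · (2/1.501e+08 − 1/1.02405e+09)) m/s ≈ 5.24e+04 m/s = 52.4 km/s.
vₐ = √(GM · (2/rₐ − 1/a)) = √(2.224e+17 · (2/1.898e+09 − 1/1.02405e+09)) m/s ≈ 4144 m/s = 4.144 km/s.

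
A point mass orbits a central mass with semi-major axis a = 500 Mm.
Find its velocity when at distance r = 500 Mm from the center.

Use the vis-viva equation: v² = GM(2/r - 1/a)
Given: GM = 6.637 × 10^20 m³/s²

Convert to SI: a = 500 Mm = 5e+08 m; r = 500 Mm = 5e+08 m.
Vis-viva: v = √(GM · (2/r − 1/a)).
2/r − 1/a = 2/5e+08 − 1/5e+08 = 2e-09 m⁻¹.
v = √(6.637e+20 · 2e-09) m/s ≈ 1.152e+06 m/s = 1152 km/s.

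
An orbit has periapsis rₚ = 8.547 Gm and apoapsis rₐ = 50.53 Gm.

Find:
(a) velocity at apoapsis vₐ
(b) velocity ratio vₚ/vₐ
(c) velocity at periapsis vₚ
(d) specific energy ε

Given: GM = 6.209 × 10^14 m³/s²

Convert to SI: rₚ = 8.547 Gm = 8.547e+09 m; rₐ = 50.53 Gm = 5.053e+10 m.
(a) With a = (rₚ + rₐ)/2 = 2.95385e+10 m, vₐ = √(GM (2/rₐ − 1/a)) = √(6.209e+14 · (2/5.053e+10 − 1/2.95385e+10)) m/s ≈ 59.63 m/s
(b) Conservation of angular momentum (rₚvₚ = rₐvₐ) gives vₚ/vₐ = rₐ/rₚ = 5.053e+10/8.547e+09 ≈ 5.912
(c) With a = (rₚ + rₐ)/2 = 2.95385e+10 m, vₚ = √(GM (2/rₚ − 1/a)) = √(6.209e+14 · (2/8.547e+09 − 1/2.95385e+10)) m/s ≈ 352.5 m/s
(d) With a = (rₚ + rₐ)/2 = 2.95385e+10 m, ε = −GM/(2a) = −6.209e+14/(2 · 2.95385e+10) J/kg ≈ -1.051e+04 J/kg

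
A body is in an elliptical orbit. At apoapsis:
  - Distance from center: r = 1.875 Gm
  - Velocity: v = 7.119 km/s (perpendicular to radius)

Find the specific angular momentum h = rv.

Convert to SI: r = 1.875 Gm = 1.875e+09 m; v = 7.119 km/s = 7119 m/s.
With v perpendicular to r, h = r · v.
h = 1.875e+09 · 7119 m²/s ≈ 1.335e+13 m²/s.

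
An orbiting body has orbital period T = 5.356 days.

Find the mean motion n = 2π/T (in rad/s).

Convert to SI: T = 5.356 days = 462758 s.
n = 2π / T.
n = 2π / 462758 s ≈ 1.358e-05 rad/s.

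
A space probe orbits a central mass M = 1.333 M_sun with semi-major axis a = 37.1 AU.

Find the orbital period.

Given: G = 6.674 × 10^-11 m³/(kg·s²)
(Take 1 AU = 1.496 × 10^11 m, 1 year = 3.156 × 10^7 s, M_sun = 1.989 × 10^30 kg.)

Convert to SI: a = 37.1 AU = 5.55016e+12 m; M = 1.333 M_sun = 2.65134e+30 kg.
GM = G · M = 6.674e-11 · 2.65134e+30 = 1.7695e+20 m³/s².
Kepler's third law: T = 2π √(a³ / GM).
Substituting a = 5.55016e+12 m and GM = 1.7695e+20 m³/s²:
T = 2π √((5.55016e+12)³ / 1.7695e+20) s
T ≈ 6.176e+09 s = 195.7 years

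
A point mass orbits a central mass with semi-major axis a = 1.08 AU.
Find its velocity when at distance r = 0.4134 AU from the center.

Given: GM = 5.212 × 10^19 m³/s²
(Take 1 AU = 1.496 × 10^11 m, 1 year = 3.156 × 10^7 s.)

Convert to SI: a = 1.08 AU = 1.61568e+11 m; r = 0.4134 AU = 6.18446e+10 m.
Vis-viva: v = √(GM · (2/r − 1/a)).
2/r − 1/a = 2/6.18446e+10 − 1/1.61568e+11 = 2.61498e-11 m⁻¹.
v = √(5.212e+19 · 2.61498e-11) m/s ≈ 3.692e+04 m/s = 7.788 AU/year.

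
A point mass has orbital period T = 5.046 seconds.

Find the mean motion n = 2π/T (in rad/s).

n = 2π / T.
n = 2π / 5.046 s ≈ 1.245 rad/s.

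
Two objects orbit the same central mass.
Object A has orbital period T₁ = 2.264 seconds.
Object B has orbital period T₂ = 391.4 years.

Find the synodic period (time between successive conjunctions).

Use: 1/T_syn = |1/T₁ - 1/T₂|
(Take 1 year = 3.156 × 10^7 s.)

Convert to SI: T₂ = 391.4 years = 1.23526e+10 s.
T_syn = |T₁ · T₂ / (T₁ − T₂)|.
T_syn = |2.264 · 1.23526e+10 / (2.264 − 1.23526e+10)| s ≈ 2.264 s = 2.264 seconds.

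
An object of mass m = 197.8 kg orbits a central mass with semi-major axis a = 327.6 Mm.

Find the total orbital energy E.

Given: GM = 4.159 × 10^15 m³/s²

Convert to SI: a = 327.6 Mm = 3.276e+08 m.
E = −GMm / (2a).
E = −4.159e+15 · 197.8 / (2 · 3.276e+08) J ≈ -1.256e+09 J = -1.256 GJ.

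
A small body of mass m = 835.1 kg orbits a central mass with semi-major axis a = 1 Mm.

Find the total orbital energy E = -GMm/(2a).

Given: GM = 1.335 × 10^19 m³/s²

Convert to SI: a = 1 Mm = 1e+06 m.
E = −GMm / (2a).
E = −1.335e+19 · 835.1 / (2 · 1e+06) J ≈ -5.574e+15 J = -5.574 PJ.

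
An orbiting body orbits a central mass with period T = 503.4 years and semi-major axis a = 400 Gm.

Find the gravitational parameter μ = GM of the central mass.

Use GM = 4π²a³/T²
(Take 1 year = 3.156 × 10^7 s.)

Convert to SI: T = 503.4 years = 1.58873e+10 s; a = 400 Gm = 4e+11 m.
GM = 4π² · a³ / T².
GM = 4π² · (4e+11)³ / (1.58873e+10)² m³/s² ≈ 1.001e+16 m³/s² = 1.001 × 10^16 m³/s².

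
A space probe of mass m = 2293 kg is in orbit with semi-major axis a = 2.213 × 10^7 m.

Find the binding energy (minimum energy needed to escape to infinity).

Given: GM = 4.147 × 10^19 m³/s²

Total orbital energy is E = −GMm/(2a); binding energy is E_bind = −E = GMm/(2a).
E_bind = 4.147e+19 · 2293 / (2 · 2.213e+07) J ≈ 2.148e+15 J = 2.148 PJ.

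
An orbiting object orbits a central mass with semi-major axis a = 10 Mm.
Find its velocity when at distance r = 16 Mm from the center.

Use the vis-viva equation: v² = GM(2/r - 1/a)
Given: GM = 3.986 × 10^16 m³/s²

Convert to SI: a = 10 Mm = 1e+07 m; r = 16 Mm = 1.6e+07 m.
Vis-viva: v = √(GM · (2/r − 1/a)).
2/r − 1/a = 2/1.6e+07 − 1/1e+07 = 2.5e-08 m⁻¹.
v = √(3.986e+16 · 2.5e-08) m/s ≈ 3.157e+04 m/s = 31.57 km/s.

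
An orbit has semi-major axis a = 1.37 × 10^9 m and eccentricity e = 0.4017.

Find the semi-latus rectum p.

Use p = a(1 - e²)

p = a (1 − e²).
p = 1.37e+09 · (1 − (0.4017)²) = 1.37e+09 · 0.838637 ≈ 1.149e+09 m = 1.149 × 10^9 m.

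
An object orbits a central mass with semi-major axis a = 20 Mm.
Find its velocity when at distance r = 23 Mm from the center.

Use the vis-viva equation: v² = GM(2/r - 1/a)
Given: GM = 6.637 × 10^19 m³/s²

Convert to SI: a = 20 Mm = 2e+07 m; r = 23 Mm = 2.3e+07 m.
Vis-viva: v = √(GM · (2/r − 1/a)).
2/r − 1/a = 2/2.3e+07 − 1/2e+07 = 3.69565e-08 m⁻¹.
v = √(6.637e+19 · 3.69565e-08) m/s ≈ 1.566e+06 m/s = 1566 km/s.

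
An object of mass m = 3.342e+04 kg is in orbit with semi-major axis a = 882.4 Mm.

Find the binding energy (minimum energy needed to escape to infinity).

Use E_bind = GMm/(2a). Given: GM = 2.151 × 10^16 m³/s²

Convert to SI: a = 882.4 Mm = 8.824e+08 m.
Total orbital energy is E = −GMm/(2a); binding energy is E_bind = −E = GMm/(2a).
E_bind = 2.151e+16 · 3.342e+04 / (2 · 8.824e+08) J ≈ 4.073e+11 J = 407.3 GJ.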